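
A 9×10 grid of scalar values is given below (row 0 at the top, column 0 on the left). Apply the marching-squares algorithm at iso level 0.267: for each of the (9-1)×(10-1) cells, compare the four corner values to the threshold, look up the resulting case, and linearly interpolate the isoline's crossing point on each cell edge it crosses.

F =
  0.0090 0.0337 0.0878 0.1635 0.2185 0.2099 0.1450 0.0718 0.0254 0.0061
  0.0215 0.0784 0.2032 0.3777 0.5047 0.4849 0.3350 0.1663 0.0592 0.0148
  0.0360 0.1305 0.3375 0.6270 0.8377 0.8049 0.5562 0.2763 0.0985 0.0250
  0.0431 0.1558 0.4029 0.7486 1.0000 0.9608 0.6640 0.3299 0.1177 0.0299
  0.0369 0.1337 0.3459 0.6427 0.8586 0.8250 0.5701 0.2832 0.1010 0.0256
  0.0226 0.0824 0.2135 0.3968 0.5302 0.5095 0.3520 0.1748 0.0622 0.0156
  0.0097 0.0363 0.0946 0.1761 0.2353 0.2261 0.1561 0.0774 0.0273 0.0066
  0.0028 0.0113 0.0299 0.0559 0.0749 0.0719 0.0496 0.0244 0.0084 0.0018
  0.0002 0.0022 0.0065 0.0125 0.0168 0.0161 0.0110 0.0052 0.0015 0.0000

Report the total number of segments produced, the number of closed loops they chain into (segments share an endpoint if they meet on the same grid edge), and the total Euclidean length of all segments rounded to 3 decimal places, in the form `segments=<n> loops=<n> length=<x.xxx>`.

segments=22 loops=1 length=18.072

cell (0,2): code 0100 → (0.483,3.000)–(1.000,2.366)
cell (0,3): code 1100 → (0.169,4.000)–(0.483,3.000)
cell (0,4): code 1100 → (0.208,5.000)–(0.169,4.000)
cell (0,5): code 1100 → (0.642,6.000)–(0.208,5.000)
cell (0,6): code 1000 → (1.000,6.403)–(0.642,6.000)
cell (1,1): code 0100 → (1.475,2.000)–(2.000,1.659)
cell (1,2): code 1110 → (1.000,2.366)–(1.475,2.000)
cell (1,6): code 1101 → (1.915,7.000)–(1.000,6.403)
cell (1,7): code 1000 → (2.000,7.052)–(1.915,7.000)
cell (2,1): code 0110 → (2.000,1.659)–(3.000,1.450)
cell (2,7): code 1001 → (3.000,7.296)–(2.000,7.052)
cell (3,1): code 0110 → (3.000,1.450)–(4.000,1.628)
cell (3,7): code 1001 → (4.000,7.089)–(3.000,7.296)
cell (4,1): code 0010 → (4.000,1.628)–(4.596,2.000)
cell (4,2): code 0111 → (4.596,2.000)–(5.000,2.292)
cell (4,6): code 1011 → (5.000,6.480)–(4.149,7.000)
cell (4,7): code 0001 → (4.149,7.000)–(4.000,7.089)
cell (5,2): code 0010 → (5.000,2.292)–(5.588,3.000)
cell (5,3): code 0011 → (5.588,3.000)–(5.893,4.000)
cell (5,4): code 0011 → (5.893,4.000)–(5.856,5.000)
cell (5,5): code 0011 → (5.856,5.000)–(5.434,6.000)
cell (5,6): code 0001 → (5.434,6.000)–(5.000,6.480)
total: 22 segments, chained into 1 closed loop(s), length Σ = 18.072436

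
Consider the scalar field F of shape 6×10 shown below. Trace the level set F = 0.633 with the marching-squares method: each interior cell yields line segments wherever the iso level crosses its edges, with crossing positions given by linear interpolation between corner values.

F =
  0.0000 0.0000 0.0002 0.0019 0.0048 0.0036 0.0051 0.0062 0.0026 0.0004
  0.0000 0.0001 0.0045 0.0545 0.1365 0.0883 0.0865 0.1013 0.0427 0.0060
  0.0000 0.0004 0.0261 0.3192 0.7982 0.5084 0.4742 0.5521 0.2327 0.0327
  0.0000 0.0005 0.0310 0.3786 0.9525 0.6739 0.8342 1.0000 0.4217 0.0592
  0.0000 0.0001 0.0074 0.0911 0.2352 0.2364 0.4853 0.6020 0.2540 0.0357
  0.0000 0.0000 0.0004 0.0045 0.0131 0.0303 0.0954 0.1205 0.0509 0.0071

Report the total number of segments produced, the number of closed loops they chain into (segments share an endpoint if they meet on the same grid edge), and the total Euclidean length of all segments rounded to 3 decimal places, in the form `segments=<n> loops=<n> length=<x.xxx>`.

segments=12 loops=1 length=11.116

cell (1,3): code 0100 → (1.750,4.000)–(2.000,3.655)
cell (1,4): code 1000 → (2.000,4.570)–(1.750,4.000)
cell (2,3): code 0110 → (2.000,3.655)–(3.000,3.443)
cell (2,4): code 1101 → (2.753,5.000)–(2.000,4.570)
cell (2,5): code 1100 → (2.441,6.000)–(2.753,5.000)
cell (2,6): code 1100 → (2.181,7.000)–(2.441,6.000)
cell (2,7): code 1000 → (3.000,7.635)–(2.181,7.000)
cell (3,3): code 0010 → (3.000,3.443)–(3.445,4.000)
cell (3,4): code 0011 → (3.445,4.000)–(3.093,5.000)
cell (3,5): code 0011 → (3.093,5.000)–(3.577,6.000)
cell (3,6): code 0011 → (3.577,6.000)–(3.922,7.000)
cell (3,7): code 0001 → (3.922,7.000)–(3.000,7.635)
total: 12 segments, chained into 1 closed loop(s), length Σ = 11.115591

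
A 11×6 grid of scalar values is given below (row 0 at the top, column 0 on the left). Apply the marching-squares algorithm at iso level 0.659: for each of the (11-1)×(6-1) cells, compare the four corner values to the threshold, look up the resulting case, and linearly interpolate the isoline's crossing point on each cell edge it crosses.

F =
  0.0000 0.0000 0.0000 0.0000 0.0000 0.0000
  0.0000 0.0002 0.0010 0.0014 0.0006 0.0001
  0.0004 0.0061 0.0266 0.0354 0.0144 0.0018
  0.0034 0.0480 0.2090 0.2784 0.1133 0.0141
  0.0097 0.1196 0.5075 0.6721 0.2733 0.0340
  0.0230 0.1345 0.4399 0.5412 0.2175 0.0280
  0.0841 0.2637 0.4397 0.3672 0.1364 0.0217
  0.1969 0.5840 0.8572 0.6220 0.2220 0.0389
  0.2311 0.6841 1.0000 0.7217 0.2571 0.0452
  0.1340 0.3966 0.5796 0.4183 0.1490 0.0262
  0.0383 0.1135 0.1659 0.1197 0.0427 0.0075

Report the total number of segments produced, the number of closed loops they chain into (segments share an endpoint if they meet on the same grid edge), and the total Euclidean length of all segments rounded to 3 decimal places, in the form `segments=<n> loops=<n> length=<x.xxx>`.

segments=14 loops=2 length=7.055

cell (3,2): code 0100 → (3.967,3.000)–(4.000,2.920)
cell (3,3): code 1000 → (4.000,3.033)–(3.967,3.000)
cell (4,2): code 0010 → (4.000,2.920)–(4.100,3.000)
cell (4,3): code 0001 → (4.100,3.000)–(4.000,3.033)
cell (6,1): code 0100 → (6.525,2.000)–(7.000,1.275)
cell (6,2): code 1000 → (7.000,2.843)–(6.525,2.000)
cell (7,0): code 0100 → (7.749,1.000)–(8.000,0.945)
cell (7,1): code 1110 → (7.000,1.275)–(7.749,1.000)
cell (7,2): code 1101 → (7.371,3.000)–(7.000,2.843)
cell (7,3): code 1000 → (8.000,3.135)–(7.371,3.000)
cell (8,0): code 0010 → (8.000,0.945)–(8.087,1.000)
cell (8,1): code 0011 → (8.087,1.000)–(8.811,2.000)
cell (8,2): code 0011 → (8.811,2.000)–(8.207,3.000)
cell (8,3): code 0001 → (8.207,3.000)–(8.000,3.135)
total: 14 segments, chained into 2 closed loop(s), length Σ = 7.054655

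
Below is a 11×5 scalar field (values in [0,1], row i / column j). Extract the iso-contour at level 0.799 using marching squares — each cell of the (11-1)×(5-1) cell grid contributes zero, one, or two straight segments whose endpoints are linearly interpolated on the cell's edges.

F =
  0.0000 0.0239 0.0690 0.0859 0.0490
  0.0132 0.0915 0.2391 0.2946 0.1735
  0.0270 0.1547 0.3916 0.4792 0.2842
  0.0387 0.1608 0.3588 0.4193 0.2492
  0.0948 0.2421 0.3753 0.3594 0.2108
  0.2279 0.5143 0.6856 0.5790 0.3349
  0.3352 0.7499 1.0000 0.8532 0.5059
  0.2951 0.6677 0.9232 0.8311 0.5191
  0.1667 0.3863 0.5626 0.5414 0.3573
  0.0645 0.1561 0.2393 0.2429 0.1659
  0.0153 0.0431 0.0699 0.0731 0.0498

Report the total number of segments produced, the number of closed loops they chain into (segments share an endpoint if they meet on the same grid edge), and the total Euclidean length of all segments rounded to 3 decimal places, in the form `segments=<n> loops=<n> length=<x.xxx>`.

segments=8 loops=1 length=6.196

cell (5,1): code 0100 → (5.361,2.000)–(6.000,1.196)
cell (5,2): code 1100 → (5.802,3.000)–(5.361,2.000)
cell (5,3): code 1000 → (6.000,3.156)–(5.802,3.000)
cell (6,1): code 0110 → (6.000,1.196)–(7.000,1.514)
cell (6,3): code 1001 → (7.000,3.103)–(6.000,3.156)
cell (7,1): code 0010 → (7.000,1.514)–(7.344,2.000)
cell (7,2): code 0011 → (7.344,2.000)–(7.111,3.000)
cell (7,3): code 0001 → (7.111,3.000)–(7.000,3.103)
total: 8 segments, chained into 1 closed loop(s), length Σ = 6.196496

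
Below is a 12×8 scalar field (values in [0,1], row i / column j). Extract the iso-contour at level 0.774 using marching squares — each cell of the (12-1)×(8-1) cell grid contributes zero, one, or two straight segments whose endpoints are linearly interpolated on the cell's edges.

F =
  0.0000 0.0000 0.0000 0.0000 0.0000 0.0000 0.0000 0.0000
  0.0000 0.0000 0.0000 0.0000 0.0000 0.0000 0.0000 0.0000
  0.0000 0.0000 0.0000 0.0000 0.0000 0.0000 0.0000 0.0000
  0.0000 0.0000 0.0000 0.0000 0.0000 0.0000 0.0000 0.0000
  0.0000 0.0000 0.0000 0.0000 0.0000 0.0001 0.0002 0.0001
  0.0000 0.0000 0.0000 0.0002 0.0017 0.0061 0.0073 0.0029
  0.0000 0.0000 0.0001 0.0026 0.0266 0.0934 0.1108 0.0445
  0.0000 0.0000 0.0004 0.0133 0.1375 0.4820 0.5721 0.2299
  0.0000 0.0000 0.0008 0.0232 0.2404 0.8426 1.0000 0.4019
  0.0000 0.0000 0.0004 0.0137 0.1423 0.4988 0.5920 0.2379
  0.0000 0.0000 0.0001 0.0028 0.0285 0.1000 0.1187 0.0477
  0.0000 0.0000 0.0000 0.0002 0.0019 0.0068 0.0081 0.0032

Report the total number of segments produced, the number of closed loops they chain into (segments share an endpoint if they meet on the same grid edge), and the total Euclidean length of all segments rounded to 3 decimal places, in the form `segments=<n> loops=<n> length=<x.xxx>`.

segments=6 loops=1 length=3.888

cell (7,4): code 0100 → (7.810,5.000)–(8.000,4.886)
cell (7,5): code 1100 → (7.472,6.000)–(7.810,5.000)
cell (7,6): code 1000 → (8.000,6.378)–(7.472,6.000)
cell (8,4): code 0010 → (8.000,4.886)–(8.200,5.000)
cell (8,5): code 0011 → (8.200,5.000)–(8.554,6.000)
cell (8,6): code 0001 → (8.554,6.000)–(8.000,6.378)
total: 6 segments, chained into 1 closed loop(s), length Σ = 3.887931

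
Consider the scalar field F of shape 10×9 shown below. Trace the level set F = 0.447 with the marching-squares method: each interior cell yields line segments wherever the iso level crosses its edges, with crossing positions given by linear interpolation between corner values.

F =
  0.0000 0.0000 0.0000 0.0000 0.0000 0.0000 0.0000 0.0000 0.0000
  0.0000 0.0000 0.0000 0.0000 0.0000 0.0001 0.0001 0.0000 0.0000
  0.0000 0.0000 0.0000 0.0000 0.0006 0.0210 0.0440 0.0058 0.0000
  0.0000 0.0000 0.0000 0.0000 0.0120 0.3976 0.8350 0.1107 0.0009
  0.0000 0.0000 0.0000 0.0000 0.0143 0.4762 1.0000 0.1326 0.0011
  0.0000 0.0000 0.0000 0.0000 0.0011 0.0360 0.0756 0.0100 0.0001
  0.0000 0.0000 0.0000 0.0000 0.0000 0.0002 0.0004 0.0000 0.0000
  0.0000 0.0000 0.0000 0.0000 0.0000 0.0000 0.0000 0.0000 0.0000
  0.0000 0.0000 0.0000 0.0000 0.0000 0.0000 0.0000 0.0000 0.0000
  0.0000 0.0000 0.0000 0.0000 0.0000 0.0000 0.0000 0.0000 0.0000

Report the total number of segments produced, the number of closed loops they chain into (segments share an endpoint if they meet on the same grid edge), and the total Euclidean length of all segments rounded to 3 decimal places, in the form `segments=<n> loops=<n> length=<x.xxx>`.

cell (2,5): code 0100 → (2.509,6.000)–(3.000,5.113)
cell (2,6): code 1000 → (3.000,6.536)–(2.509,6.000)
cell (3,4): code 0100 → (3.628,5.000)–(4.000,4.937)
cell (3,5): code 1110 → (3.000,5.113)–(3.628,5.000)
cell (3,6): code 1001 → (4.000,6.638)–(3.000,6.536)
cell (4,4): code 0010 → (4.000,4.937)–(4.066,5.000)
cell (4,5): code 0011 → (4.066,5.000)–(4.598,6.000)
cell (4,6): code 0001 → (4.598,6.000)–(4.000,6.638)
total: 8 segments, chained into 1 closed loop(s), length Σ = 5.859118

segments=8 loops=1 length=5.859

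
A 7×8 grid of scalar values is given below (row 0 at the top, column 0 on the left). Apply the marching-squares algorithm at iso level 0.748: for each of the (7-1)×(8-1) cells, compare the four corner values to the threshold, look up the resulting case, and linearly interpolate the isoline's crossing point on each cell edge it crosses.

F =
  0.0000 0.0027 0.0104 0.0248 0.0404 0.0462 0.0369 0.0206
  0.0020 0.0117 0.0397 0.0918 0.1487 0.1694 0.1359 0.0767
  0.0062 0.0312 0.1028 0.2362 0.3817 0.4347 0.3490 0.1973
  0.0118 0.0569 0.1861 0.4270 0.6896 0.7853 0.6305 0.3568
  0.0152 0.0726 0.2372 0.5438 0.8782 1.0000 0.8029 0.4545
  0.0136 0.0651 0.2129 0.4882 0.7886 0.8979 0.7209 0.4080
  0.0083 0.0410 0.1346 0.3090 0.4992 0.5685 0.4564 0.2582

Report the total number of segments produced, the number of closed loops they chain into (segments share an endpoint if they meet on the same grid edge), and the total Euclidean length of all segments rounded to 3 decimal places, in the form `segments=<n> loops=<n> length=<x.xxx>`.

segments=12 loops=1 length=7.808

cell (2,4): code 0100 → (2.894,5.000)–(3.000,4.610)
cell (2,5): code 1000 → (3.000,5.241)–(2.894,5.000)
cell (3,3): code 0100 → (3.310,4.000)–(4.000,3.611)
cell (3,4): code 1110 → (3.000,4.610)–(3.310,4.000)
cell (3,5): code 1101 → (3.682,6.000)–(3.000,5.241)
cell (3,6): code 1000 → (4.000,6.158)–(3.682,6.000)
cell (4,3): code 0110 → (4.000,3.611)–(5.000,3.865)
cell (4,5): code 1011 → (5.000,5.847)–(4.670,6.000)
cell (4,6): code 0001 → (4.670,6.000)–(4.000,6.158)
cell (5,3): code 0010 → (5.000,3.865)–(5.140,4.000)
cell (5,4): code 0011 → (5.140,4.000)–(5.455,5.000)
cell (5,5): code 0001 → (5.455,5.000)–(5.000,5.847)
total: 12 segments, chained into 1 closed loop(s), length Σ = 7.808160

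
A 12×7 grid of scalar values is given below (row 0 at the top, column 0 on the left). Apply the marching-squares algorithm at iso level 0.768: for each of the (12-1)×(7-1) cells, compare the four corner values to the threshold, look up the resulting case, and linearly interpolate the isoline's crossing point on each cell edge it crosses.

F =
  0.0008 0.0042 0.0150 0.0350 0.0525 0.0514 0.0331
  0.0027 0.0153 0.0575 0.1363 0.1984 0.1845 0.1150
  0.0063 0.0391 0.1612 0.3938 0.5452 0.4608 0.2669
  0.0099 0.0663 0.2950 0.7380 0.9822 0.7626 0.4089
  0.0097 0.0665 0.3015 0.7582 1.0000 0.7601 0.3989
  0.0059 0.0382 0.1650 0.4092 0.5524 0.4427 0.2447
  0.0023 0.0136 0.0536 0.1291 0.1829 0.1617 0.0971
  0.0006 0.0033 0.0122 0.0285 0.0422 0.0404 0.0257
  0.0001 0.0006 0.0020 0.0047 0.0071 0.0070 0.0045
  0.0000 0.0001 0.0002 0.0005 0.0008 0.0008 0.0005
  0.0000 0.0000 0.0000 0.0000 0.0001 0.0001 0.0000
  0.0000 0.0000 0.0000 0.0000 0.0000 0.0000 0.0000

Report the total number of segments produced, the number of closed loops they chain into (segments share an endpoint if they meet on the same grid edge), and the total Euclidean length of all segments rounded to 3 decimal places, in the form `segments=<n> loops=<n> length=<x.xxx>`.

segments=6 loops=1 length=6.288

cell (2,3): code 0100 → (2.510,4.000)–(3.000,3.123)
cell (2,4): code 1000 → (3.000,4.975)–(2.510,4.000)
cell (3,3): code 0110 → (3.000,3.123)–(4.000,3.041)
cell (3,4): code 1001 → (4.000,4.967)–(3.000,4.975)
cell (4,3): code 0010 → (4.000,3.041)–(4.518,4.000)
cell (4,4): code 0001 → (4.518,4.000)–(4.000,4.967)
total: 6 segments, chained into 1 closed loop(s), length Σ = 6.287609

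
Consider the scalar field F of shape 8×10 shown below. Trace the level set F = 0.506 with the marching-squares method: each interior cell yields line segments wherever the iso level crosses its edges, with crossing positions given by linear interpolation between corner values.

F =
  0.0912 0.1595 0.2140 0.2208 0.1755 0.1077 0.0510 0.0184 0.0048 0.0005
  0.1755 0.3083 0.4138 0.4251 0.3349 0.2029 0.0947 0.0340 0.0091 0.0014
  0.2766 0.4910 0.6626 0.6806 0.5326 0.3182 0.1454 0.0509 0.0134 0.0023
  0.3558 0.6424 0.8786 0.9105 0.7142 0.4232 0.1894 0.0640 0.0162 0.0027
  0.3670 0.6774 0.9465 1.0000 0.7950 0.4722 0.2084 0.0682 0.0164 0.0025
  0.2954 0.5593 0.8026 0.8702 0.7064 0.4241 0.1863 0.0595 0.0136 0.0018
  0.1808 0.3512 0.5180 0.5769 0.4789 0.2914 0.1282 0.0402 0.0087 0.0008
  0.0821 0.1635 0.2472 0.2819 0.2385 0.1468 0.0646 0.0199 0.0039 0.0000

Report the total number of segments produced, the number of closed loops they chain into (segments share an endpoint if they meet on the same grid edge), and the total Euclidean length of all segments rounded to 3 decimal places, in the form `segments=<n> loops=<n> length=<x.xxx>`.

cell (1,1): code 0100 → (1.371,2.000)–(2.000,1.087)
cell (1,2): code 1100 → (1.317,3.000)–(1.371,2.000)
cell (1,3): code 1100 → (1.865,4.000)–(1.317,3.000)
cell (1,4): code 1000 → (2.000,4.124)–(1.865,4.000)
cell (2,0): code 0100 → (2.099,1.000)–(3.000,0.524)
cell (2,1): code 1110 → (2.000,1.087)–(2.099,1.000)
cell (2,4): code 1001 → (3.000,4.715)–(2.000,4.124)
cell (3,0): code 0110 → (3.000,0.524)–(4.000,0.448)
cell (3,4): code 1001 → (4.000,4.895)–(3.000,4.715)
cell (4,0): code 0110 → (4.000,0.448)–(5.000,0.798)
cell (4,4): code 1001 → (5.000,4.710)–(4.000,4.895)
cell (5,0): code 0010 → (5.000,0.798)–(5.256,1.000)
cell (5,1): code 0111 → (5.256,1.000)–(6.000,1.928)
cell (5,3): code 1011 → (6.000,3.723)–(5.881,4.000)
cell (5,4): code 0001 → (5.881,4.000)–(5.000,4.710)
cell (6,1): code 0010 → (6.000,1.928)–(6.044,2.000)
cell (6,2): code 0011 → (6.044,2.000)–(6.240,3.000)
cell (6,3): code 0001 → (6.240,3.000)–(6.000,3.723)
total: 18 segments, chained into 1 closed loop(s), length Σ = 14.655983

segments=18 loops=1 length=14.656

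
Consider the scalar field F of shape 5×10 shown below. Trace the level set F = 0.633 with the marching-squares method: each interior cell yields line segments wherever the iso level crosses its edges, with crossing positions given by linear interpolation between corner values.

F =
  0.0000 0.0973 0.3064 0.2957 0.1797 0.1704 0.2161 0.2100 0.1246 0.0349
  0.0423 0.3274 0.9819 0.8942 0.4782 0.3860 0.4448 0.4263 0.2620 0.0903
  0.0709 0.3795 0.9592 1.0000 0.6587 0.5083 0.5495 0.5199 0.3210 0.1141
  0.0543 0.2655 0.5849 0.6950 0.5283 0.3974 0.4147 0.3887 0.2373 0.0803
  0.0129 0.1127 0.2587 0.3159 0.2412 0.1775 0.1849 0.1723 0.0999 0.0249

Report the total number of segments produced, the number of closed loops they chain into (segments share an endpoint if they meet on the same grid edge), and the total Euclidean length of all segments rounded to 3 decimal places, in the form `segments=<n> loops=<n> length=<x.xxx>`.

cell (0,1): code 0100 → (0.483,2.000)–(1.000,1.467)
cell (0,2): code 1100 → (0.564,3.000)–(0.483,2.000)
cell (0,3): code 1000 → (1.000,3.628)–(0.564,3.000)
cell (1,1): code 0110 → (1.000,1.467)–(2.000,1.437)
cell (1,3): code 1101 → (1.858,4.000)–(1.000,3.628)
cell (1,4): code 1000 → (2.000,4.171)–(1.858,4.000)
cell (2,1): code 0010 → (2.000,1.437)–(2.871,2.000)
cell (2,2): code 0111 → (2.871,2.000)–(3.000,2.437)
cell (2,3): code 1011 → (3.000,3.372)–(2.197,4.000)
cell (2,4): code 0001 → (2.197,4.000)–(2.000,4.171)
cell (3,2): code 0010 → (3.000,2.437)–(3.164,3.000)
cell (3,3): code 0001 → (3.164,3.000)–(3.000,3.372)
total: 12 segments, chained into 1 closed loop(s), length Σ = 8.433529

segments=12 loops=1 length=8.434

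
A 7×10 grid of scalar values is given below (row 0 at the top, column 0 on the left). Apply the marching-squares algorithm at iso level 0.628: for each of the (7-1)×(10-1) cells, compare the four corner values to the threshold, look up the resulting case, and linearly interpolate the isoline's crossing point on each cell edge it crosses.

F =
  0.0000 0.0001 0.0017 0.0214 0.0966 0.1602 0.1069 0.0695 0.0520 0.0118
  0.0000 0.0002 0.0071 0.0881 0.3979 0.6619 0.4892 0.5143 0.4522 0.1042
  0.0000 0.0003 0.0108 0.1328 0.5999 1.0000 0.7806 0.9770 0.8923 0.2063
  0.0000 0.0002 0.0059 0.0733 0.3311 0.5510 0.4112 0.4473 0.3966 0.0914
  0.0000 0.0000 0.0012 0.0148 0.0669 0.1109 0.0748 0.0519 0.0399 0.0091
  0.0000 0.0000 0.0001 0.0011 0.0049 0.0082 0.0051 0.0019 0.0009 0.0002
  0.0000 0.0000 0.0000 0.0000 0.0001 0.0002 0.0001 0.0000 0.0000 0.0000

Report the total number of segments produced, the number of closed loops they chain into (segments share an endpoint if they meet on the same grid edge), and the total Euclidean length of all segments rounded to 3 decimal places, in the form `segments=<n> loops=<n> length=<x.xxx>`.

segments=12 loops=1 length=10.344

cell (0,4): code 0100 → (0.932,5.000)–(1.000,4.872)
cell (0,5): code 1000 → (1.000,5.196)–(0.932,5.000)
cell (1,4): code 0110 → (1.000,4.872)–(2.000,4.070)
cell (1,5): code 1101 → (1.476,6.000)–(1.000,5.196)
cell (1,6): code 1100 → (1.246,7.000)–(1.476,6.000)
cell (1,7): code 1100 → (1.399,8.000)–(1.246,7.000)
cell (1,8): code 1000 → (2.000,8.385)–(1.399,8.000)
cell (2,4): code 0010 → (2.000,4.070)–(2.829,5.000)
cell (2,5): code 0011 → (2.829,5.000)–(2.413,6.000)
cell (2,6): code 0011 → (2.413,6.000)–(2.659,7.000)
cell (2,7): code 0011 → (2.659,7.000)–(2.533,8.000)
cell (2,8): code 0001 → (2.533,8.000)–(2.000,8.385)
total: 12 segments, chained into 1 closed loop(s), length Σ = 10.343560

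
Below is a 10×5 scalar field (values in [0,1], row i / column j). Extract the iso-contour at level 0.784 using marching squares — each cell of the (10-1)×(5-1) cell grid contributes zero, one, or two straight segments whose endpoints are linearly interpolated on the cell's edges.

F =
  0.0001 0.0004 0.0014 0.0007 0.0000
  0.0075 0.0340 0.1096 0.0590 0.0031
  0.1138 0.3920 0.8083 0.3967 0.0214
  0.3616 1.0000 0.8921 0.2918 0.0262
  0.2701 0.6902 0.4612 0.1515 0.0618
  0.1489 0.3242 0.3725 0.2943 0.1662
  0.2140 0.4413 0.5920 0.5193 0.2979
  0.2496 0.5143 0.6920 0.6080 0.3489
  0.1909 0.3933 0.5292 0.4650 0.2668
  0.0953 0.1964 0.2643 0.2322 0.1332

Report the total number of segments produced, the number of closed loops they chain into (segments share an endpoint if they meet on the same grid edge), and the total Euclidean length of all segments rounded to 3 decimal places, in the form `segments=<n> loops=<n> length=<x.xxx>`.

cell (1,1): code 0100 → (1.965,2.000)–(2.000,1.942)
cell (1,2): code 1000 → (2.000,2.059)–(1.965,2.000)
cell (2,0): code 0100 → (2.645,1.000)–(3.000,0.662)
cell (2,1): code 1110 → (2.000,1.942)–(2.645,1.000)
cell (2,2): code 1001 → (3.000,2.180)–(2.000,2.059)
cell (3,0): code 0010 → (3.000,0.662)–(3.697,1.000)
cell (3,1): code 0011 → (3.697,1.000)–(3.251,2.000)
cell (3,2): code 0001 → (3.251,2.000)–(3.000,2.180)
total: 8 segments, chained into 1 closed loop(s), length Σ = 4.954460

segments=8 loops=1 length=4.954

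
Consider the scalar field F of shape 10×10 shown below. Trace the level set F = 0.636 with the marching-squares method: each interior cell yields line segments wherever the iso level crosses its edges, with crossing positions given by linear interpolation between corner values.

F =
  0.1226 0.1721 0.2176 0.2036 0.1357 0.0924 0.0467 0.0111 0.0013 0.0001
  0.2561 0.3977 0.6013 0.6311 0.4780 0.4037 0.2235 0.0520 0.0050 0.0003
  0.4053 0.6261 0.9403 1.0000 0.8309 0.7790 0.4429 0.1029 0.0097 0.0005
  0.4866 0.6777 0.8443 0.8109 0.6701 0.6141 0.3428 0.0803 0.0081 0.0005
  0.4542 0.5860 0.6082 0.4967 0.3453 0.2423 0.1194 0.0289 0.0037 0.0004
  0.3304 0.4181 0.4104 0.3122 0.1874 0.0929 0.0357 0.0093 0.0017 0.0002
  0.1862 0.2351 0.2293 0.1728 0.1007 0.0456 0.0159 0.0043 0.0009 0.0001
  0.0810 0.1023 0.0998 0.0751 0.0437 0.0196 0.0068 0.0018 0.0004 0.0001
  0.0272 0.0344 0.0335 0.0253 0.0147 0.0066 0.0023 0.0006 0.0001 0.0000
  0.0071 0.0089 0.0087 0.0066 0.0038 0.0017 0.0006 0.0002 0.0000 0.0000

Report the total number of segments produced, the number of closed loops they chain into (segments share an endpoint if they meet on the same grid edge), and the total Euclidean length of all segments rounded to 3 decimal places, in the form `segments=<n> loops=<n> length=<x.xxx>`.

cell (1,1): code 0100 → (1.102,2.000)–(2.000,1.032)
cell (1,2): code 1100 → (1.013,3.000)–(1.102,2.000)
cell (1,3): code 1100 → (1.448,4.000)–(1.013,3.000)
cell (1,4): code 1100 → (1.619,5.000)–(1.448,4.000)
cell (1,5): code 1000 → (2.000,5.425)–(1.619,5.000)
cell (2,0): code 0100 → (2.192,1.000)–(3.000,0.782)
cell (2,1): code 1110 → (2.000,1.032)–(2.192,1.000)
cell (2,4): code 1011 → (3.000,4.609)–(2.867,5.000)
cell (2,5): code 0001 → (2.867,5.000)–(2.000,5.425)
cell (3,0): code 0010 → (3.000,0.782)–(3.455,1.000)
cell (3,1): code 0011 → (3.455,1.000)–(3.882,2.000)
cell (3,2): code 0011 → (3.882,2.000)–(3.557,3.000)
cell (3,3): code 0011 → (3.557,3.000)–(3.105,4.000)
cell (3,4): code 0001 → (3.105,4.000)–(3.000,4.609)
total: 14 segments, chained into 1 closed loop(s), length Σ = 11.769714

segments=14 loops=1 length=11.770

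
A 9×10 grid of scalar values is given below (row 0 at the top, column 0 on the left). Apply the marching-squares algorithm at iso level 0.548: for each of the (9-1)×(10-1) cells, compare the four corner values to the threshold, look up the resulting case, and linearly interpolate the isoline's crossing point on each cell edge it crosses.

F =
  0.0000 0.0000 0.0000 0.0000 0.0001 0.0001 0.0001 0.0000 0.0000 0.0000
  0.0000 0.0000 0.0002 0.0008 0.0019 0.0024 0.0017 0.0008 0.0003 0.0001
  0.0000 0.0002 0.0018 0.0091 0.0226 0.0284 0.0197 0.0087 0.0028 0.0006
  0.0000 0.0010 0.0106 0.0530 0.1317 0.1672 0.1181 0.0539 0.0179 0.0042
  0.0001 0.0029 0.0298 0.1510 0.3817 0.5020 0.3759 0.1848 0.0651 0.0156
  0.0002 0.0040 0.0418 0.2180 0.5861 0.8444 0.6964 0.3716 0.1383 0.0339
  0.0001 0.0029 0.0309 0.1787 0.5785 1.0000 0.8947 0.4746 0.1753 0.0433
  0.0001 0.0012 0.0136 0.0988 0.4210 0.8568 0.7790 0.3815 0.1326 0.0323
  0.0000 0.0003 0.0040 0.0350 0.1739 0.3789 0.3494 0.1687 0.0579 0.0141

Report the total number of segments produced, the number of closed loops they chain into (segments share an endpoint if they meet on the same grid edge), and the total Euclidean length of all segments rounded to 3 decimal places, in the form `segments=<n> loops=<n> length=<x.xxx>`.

segments=12 loops=1 length=10.068

cell (4,3): code 0100 → (4.814,4.000)–(5.000,3.896)
cell (4,4): code 1100 → (4.134,5.000)–(4.814,4.000)
cell (4,5): code 1100 → (4.537,6.000)–(4.134,5.000)
cell (4,6): code 1000 → (5.000,6.457)–(4.537,6.000)
cell (5,3): code 0110 → (5.000,3.896)–(6.000,3.924)
cell (5,6): code 1001 → (6.000,6.825)–(5.000,6.457)
cell (6,3): code 0010 → (6.000,3.924)–(6.194,4.000)
cell (6,4): code 0111 → (6.194,4.000)–(7.000,4.291)
cell (6,6): code 1001 → (7.000,6.581)–(6.000,6.825)
cell (7,4): code 0010 → (7.000,4.291)–(7.646,5.000)
cell (7,5): code 0011 → (7.646,5.000)–(7.538,6.000)
cell (7,6): code 0001 → (7.538,6.000)–(7.000,6.581)
total: 12 segments, chained into 1 closed loop(s), length Σ = 10.068128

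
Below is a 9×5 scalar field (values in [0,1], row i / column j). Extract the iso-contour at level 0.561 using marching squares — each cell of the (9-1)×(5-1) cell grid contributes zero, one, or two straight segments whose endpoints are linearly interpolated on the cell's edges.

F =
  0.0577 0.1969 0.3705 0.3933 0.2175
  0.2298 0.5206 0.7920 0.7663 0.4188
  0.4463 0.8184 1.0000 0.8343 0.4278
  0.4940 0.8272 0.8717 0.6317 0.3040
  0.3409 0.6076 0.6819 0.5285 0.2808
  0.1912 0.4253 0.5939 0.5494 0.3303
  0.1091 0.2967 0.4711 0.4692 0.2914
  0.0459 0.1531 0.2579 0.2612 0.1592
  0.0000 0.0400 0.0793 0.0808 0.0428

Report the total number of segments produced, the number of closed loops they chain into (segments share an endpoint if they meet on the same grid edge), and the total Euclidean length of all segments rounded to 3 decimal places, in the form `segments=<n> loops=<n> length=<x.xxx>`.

segments=16 loops=1 length=13.038

cell (0,1): code 0100 → (0.452,2.000)–(1.000,1.149)
cell (0,2): code 1100 → (0.450,3.000)–(0.452,2.000)
cell (0,3): code 1000 → (1.000,3.591)–(0.450,3.000)
cell (1,0): code 0100 → (1.136,1.000)–(2.000,0.308)
cell (1,1): code 1110 → (1.000,1.149)–(1.136,1.000)
cell (1,3): code 1001 → (2.000,3.672)–(1.000,3.591)
cell (2,0): code 0110 → (2.000,0.308)–(3.000,0.201)
cell (2,3): code 1001 → (3.000,3.216)–(2.000,3.672)
cell (3,0): code 0110 → (3.000,0.201)–(4.000,0.825)
cell (3,2): code 1011 → (4.000,2.788)–(3.685,3.000)
cell (3,3): code 0001 → (3.685,3.000)–(3.000,3.216)
cell (4,0): code 0010 → (4.000,0.825)–(4.256,1.000)
cell (4,1): code 0111 → (4.256,1.000)–(5.000,1.805)
cell (4,2): code 1001 → (5.000,2.739)–(4.000,2.788)
cell (5,1): code 0010 → (5.000,1.805)–(5.268,2.000)
cell (5,2): code 0001 → (5.268,2.000)–(5.000,2.739)
total: 16 segments, chained into 1 closed loop(s), length Σ = 13.038168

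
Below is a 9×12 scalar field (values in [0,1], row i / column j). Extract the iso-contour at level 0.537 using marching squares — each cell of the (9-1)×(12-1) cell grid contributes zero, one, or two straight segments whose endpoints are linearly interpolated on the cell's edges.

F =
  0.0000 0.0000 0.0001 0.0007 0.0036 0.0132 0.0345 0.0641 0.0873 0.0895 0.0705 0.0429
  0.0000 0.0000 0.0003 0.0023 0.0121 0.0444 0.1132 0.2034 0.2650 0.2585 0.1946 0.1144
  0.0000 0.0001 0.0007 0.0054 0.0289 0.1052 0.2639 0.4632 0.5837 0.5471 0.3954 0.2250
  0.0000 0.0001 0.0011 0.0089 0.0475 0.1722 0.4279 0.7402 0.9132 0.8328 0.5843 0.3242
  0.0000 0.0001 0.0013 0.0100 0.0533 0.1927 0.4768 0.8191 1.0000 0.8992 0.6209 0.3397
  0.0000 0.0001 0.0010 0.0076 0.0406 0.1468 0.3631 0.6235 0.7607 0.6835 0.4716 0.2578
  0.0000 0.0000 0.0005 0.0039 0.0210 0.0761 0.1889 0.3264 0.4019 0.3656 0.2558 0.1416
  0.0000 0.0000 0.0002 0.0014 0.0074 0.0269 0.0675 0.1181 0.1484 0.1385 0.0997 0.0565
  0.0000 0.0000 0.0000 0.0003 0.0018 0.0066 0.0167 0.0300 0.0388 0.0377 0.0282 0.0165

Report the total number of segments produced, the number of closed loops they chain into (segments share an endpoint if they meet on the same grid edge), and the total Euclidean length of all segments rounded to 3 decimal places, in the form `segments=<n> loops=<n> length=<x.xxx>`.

segments=16 loops=1 length=12.299

cell (1,7): code 0100 → (1.853,8.000)–(2.000,7.612)
cell (1,8): code 1100 → (1.965,9.000)–(1.853,8.000)
cell (1,9): code 1000 → (2.000,9.067)–(1.965,9.000)
cell (2,6): code 0100 → (2.266,7.000)–(3.000,6.349)
cell (2,7): code 1110 → (2.000,7.612)–(2.266,7.000)
cell (2,9): code 1101 → (2.750,10.000)–(2.000,9.067)
cell (2,10): code 1000 → (3.000,10.182)–(2.750,10.000)
cell (3,6): code 0110 → (3.000,6.349)–(4.000,6.176)
cell (3,10): code 1001 → (4.000,10.298)–(3.000,10.182)
cell (4,6): code 0110 → (4.000,6.176)–(5.000,6.668)
cell (4,9): code 1011 → (5.000,9.691)–(4.562,10.000)
cell (4,10): code 0001 → (4.562,10.000)–(4.000,10.298)
cell (5,6): code 0010 → (5.000,6.668)–(5.291,7.000)
cell (5,7): code 0011 → (5.291,7.000)–(5.623,8.000)
cell (5,8): code 0011 → (5.623,8.000)–(5.461,9.000)
cell (5,9): code 0001 → (5.461,9.000)–(5.000,9.691)
total: 16 segments, chained into 1 closed loop(s), length Σ = 12.298571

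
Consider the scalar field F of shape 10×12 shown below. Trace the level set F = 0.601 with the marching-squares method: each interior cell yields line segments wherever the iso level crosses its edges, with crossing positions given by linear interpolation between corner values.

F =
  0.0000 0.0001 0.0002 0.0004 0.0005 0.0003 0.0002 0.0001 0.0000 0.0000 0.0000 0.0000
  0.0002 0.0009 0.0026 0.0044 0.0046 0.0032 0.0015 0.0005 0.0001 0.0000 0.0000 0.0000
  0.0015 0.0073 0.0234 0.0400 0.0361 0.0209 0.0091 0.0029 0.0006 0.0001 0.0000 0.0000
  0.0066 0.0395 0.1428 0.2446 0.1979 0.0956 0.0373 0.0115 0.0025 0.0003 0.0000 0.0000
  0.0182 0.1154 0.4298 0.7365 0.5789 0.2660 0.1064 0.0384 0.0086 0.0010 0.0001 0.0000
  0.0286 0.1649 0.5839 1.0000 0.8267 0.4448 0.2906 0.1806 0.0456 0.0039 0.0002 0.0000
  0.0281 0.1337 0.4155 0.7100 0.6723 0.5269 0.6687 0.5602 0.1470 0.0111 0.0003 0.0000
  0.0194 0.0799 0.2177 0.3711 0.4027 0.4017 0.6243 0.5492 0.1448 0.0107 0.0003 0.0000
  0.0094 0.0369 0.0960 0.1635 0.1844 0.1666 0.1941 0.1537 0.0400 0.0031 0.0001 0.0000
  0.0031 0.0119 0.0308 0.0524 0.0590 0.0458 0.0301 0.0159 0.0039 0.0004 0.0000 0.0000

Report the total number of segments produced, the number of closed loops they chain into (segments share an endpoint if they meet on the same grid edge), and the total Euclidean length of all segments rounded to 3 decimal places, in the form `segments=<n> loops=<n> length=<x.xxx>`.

cell (3,2): code 0100 → (3.725,3.000)–(4.000,2.558)
cell (3,3): code 1000 → (4.000,3.860)–(3.725,3.000)
cell (4,2): code 0110 → (4.000,2.558)–(5.000,2.041)
cell (4,3): code 1101 → (4.089,4.000)–(4.000,3.860)
cell (4,4): code 1000 → (5.000,4.591)–(4.089,4.000)
cell (5,2): code 0110 → (5.000,2.041)–(6.000,2.630)
cell (5,4): code 1001 → (6.000,4.490)–(5.000,4.591)
cell (5,5): code 0100 → (5.821,6.000)–(6.000,5.523)
cell (5,6): code 1000 → (6.000,6.624)–(5.821,6.000)
cell (6,2): code 0010 → (6.000,2.630)–(6.322,3.000)
cell (6,3): code 0011 → (6.322,3.000)–(6.264,4.000)
cell (6,4): code 0001 → (6.264,4.000)–(6.000,4.490)
cell (6,5): code 0110 → (6.000,5.523)–(7.000,5.895)
cell (6,6): code 1001 → (7.000,6.310)–(6.000,6.624)
cell (7,5): code 0010 → (7.000,5.895)–(7.054,6.000)
cell (7,6): code 0001 → (7.054,6.000)–(7.000,6.310)
total: 16 segments, chained into 2 closed loop(s), length Σ = 11.722928

segments=16 loops=2 length=11.723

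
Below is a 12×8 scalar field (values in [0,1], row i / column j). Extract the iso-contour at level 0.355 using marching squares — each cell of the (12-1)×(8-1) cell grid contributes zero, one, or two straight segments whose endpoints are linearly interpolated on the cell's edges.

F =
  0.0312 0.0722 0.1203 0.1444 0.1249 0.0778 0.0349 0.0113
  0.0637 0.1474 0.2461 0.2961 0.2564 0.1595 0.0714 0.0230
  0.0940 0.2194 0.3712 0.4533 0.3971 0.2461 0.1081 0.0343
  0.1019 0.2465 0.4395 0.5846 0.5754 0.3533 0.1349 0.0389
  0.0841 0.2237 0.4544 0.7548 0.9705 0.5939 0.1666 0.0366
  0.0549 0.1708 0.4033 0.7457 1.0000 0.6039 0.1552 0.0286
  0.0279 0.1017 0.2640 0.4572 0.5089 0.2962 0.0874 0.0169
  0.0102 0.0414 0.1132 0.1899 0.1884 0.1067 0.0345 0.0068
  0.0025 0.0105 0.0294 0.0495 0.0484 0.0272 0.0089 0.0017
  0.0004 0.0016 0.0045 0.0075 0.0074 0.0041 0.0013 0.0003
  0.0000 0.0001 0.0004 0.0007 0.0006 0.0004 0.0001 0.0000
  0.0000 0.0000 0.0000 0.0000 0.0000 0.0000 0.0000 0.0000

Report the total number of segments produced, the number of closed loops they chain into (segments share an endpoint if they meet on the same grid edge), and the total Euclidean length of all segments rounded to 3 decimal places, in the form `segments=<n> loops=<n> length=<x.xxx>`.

cell (1,1): code 0100 → (1.871,2.000)–(2.000,1.893)
cell (1,2): code 1100 → (1.375,3.000)–(1.871,2.000)
cell (1,3): code 1100 → (1.701,4.000)–(1.375,3.000)
cell (1,4): code 1000 → (2.000,4.279)–(1.701,4.000)
cell (2,1): code 0110 → (2.000,1.893)–(3.000,1.562)
cell (2,4): code 1001 → (3.000,4.992)–(2.000,4.279)
cell (3,1): code 0110 → (3.000,1.562)–(4.000,1.569)
cell (3,4): code 1101 → (3.007,5.000)–(3.000,4.992)
cell (3,5): code 1000 → (4.000,5.559)–(3.007,5.000)
cell (4,1): code 0110 → (4.000,1.569)–(5.000,1.792)
cell (4,5): code 1001 → (5.000,5.555)–(4.000,5.559)
cell (5,1): code 0010 → (5.000,1.792)–(5.347,2.000)
cell (5,2): code 0111 → (5.347,2.000)–(6.000,2.471)
cell (5,4): code 1011 → (6.000,4.724)–(5.809,5.000)
cell (5,5): code 0001 → (5.809,5.000)–(5.000,5.555)
cell (6,2): code 0010 → (6.000,2.471)–(6.382,3.000)
cell (6,3): code 0011 → (6.382,3.000)–(6.480,4.000)
cell (6,4): code 0001 → (6.480,4.000)–(6.000,4.724)
total: 18 segments, chained into 1 closed loop(s), length Σ = 14.253534

segments=18 loops=1 length=14.254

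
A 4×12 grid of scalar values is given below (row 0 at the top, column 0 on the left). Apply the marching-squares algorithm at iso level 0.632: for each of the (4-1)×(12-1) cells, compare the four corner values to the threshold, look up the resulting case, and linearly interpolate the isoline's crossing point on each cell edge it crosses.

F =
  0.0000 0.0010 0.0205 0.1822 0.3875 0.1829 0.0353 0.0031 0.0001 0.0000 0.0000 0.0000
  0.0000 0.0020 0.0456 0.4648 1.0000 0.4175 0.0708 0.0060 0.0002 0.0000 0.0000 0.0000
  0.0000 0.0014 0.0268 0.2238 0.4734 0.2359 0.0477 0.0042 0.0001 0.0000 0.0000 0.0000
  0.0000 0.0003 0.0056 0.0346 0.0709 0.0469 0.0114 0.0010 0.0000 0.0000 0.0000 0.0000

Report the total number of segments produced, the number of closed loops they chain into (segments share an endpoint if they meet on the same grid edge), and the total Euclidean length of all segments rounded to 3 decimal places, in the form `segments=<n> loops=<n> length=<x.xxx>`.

cell (0,3): code 0100 → (0.399,4.000)–(1.000,3.312)
cell (0,4): code 1000 → (1.000,4.632)–(0.399,4.000)
cell (1,3): code 0010 → (1.000,3.312)–(1.699,4.000)
cell (1,4): code 0001 → (1.699,4.000)–(1.000,4.632)
total: 4 segments, chained into 1 closed loop(s), length Σ = 3.707379

segments=4 loops=1 length=3.707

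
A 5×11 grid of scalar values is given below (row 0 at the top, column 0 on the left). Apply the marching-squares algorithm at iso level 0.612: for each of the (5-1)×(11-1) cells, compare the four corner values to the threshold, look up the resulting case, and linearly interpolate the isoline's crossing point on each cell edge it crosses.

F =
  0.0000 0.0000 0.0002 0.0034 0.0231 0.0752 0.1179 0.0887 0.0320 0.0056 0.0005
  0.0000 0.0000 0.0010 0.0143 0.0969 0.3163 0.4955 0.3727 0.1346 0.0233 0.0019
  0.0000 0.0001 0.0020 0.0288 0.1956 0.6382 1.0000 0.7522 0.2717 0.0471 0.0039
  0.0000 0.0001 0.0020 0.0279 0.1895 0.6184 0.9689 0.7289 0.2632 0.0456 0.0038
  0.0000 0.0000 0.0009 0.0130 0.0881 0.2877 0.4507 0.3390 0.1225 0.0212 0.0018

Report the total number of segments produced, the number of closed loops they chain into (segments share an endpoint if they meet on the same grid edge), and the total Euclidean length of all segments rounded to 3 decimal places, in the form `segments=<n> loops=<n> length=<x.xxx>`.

segments=10 loops=1 length=7.556

cell (1,4): code 0100 → (1.919,5.000)–(2.000,4.941)
cell (1,5): code 1100 → (1.231,6.000)–(1.919,5.000)
cell (1,6): code 1100 → (1.631,7.000)–(1.231,6.000)
cell (1,7): code 1000 → (2.000,7.292)–(1.631,7.000)
cell (2,4): code 0110 → (2.000,4.941)–(3.000,4.985)
cell (2,7): code 1001 → (3.000,7.251)–(2.000,7.292)
cell (3,4): code 0010 → (3.000,4.985)–(3.019,5.000)
cell (3,5): code 0011 → (3.019,5.000)–(3.689,6.000)
cell (3,6): code 0011 → (3.689,6.000)–(3.300,7.000)
cell (3,7): code 0001 → (3.300,7.000)–(3.000,7.251)
total: 10 segments, chained into 1 closed loop(s), length Σ = 7.555536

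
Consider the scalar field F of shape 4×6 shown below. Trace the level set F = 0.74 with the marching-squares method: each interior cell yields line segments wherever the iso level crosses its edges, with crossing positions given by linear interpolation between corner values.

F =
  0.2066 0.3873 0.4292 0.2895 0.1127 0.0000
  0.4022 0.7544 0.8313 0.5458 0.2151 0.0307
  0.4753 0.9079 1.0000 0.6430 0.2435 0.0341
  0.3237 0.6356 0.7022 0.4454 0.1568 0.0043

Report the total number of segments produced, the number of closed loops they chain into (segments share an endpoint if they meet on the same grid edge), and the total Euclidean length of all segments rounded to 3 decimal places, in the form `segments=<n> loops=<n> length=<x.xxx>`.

cell (0,0): code 0100 → (0.961,1.000)–(1.000,0.959)
cell (0,1): code 1100 → (0.773,2.000)–(0.961,1.000)
cell (0,2): code 1000 → (1.000,2.320)–(0.773,2.000)
cell (1,0): code 0110 → (1.000,0.959)–(2.000,0.612)
cell (1,2): code 1001 → (2.000,2.728)–(1.000,2.320)
cell (2,0): code 0010 → (2.000,0.612)–(2.617,1.000)
cell (2,1): code 0011 → (2.617,1.000)–(2.873,2.000)
cell (2,2): code 0001 → (2.873,2.000)–(2.000,2.728)
total: 8 segments, chained into 1 closed loop(s), length Σ = 6.503034

segments=8 loops=1 length=6.503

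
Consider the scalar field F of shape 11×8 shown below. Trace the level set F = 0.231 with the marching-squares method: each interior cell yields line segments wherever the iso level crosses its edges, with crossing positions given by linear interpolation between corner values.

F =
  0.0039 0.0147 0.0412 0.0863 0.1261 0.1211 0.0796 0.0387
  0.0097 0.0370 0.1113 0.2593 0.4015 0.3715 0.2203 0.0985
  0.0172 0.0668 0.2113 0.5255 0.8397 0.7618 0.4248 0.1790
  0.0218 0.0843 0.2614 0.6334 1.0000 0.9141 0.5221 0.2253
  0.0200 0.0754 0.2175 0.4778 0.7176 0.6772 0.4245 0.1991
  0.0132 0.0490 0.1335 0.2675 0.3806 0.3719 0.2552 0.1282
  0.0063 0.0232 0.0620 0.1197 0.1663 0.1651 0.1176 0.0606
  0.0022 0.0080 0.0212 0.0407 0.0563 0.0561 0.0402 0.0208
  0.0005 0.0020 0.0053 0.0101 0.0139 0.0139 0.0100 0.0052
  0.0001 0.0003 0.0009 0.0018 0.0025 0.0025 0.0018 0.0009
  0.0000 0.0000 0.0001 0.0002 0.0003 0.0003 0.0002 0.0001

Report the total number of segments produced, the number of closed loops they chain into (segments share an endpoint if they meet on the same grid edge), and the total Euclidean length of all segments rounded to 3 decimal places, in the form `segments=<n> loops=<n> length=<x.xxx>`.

segments=20 loops=1 length=16.340

cell (0,2): code 0100 → (0.836,3.000)–(1.000,2.809)
cell (0,3): code 1100 → (0.381,4.000)–(0.836,3.000)
cell (0,4): code 1100 → (0.439,5.000)–(0.381,4.000)
cell (0,5): code 1000 → (1.000,5.929)–(0.439,5.000)
cell (1,2): code 0110 → (1.000,2.809)–(2.000,2.063)
cell (1,5): code 1101 → (1.052,6.000)–(1.000,5.929)
cell (1,6): code 1000 → (2.000,6.788)–(1.052,6.000)
cell (2,1): code 0100 → (2.393,2.000)–(3.000,1.828)
cell (2,2): code 1110 → (2.000,2.063)–(2.393,2.000)
cell (2,6): code 1001 → (3.000,6.981)–(2.000,6.788)
cell (3,1): code 0010 → (3.000,1.828)–(3.692,2.000)
cell (3,2): code 0111 → (3.692,2.000)–(4.000,2.052)
cell (3,6): code 1001 → (4.000,6.858)–(3.000,6.981)
cell (4,2): code 0110 → (4.000,2.052)–(5.000,2.728)
cell (4,6): code 1001 → (5.000,6.191)–(4.000,6.858)
cell (5,2): code 0010 → (5.000,2.728)–(5.247,3.000)
cell (5,3): code 0011 → (5.247,3.000)–(5.698,4.000)
cell (5,4): code 0011 → (5.698,4.000)–(5.681,5.000)
cell (5,5): code 0011 → (5.681,5.000)–(5.176,6.000)
cell (5,6): code 0001 → (5.176,6.000)–(5.000,6.191)
total: 20 segments, chained into 1 closed loop(s), length Σ = 16.340105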